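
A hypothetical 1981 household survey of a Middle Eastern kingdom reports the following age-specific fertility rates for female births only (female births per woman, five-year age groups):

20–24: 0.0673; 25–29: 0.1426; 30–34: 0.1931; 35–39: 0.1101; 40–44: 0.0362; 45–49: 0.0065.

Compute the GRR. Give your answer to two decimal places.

2.78

Sum of female ASFRs = 0.0673 + 0.1426 + 0.1931 + 0.1101 + 0.0362 + 0.0065 = 0.5558
GRR = 5 × 0.5558 = 2.779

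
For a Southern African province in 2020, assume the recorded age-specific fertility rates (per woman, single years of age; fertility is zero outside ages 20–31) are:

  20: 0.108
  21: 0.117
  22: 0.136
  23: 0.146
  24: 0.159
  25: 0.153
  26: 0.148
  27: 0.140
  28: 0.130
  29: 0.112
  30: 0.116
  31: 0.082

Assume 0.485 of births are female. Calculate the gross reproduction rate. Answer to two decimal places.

0.75

Proportion female at birth = 0.485.
Sum of ASFRs = 0.108 + 0.117 + 0.136 + 0.146 + 0.159 + 0.153 + 0.148 + 0.140 + 0.130 + 0.112 + 0.116 + 0.082 = 1.547
TFR = 1.547
GRR = 0.485 × 1.547 = 0.75030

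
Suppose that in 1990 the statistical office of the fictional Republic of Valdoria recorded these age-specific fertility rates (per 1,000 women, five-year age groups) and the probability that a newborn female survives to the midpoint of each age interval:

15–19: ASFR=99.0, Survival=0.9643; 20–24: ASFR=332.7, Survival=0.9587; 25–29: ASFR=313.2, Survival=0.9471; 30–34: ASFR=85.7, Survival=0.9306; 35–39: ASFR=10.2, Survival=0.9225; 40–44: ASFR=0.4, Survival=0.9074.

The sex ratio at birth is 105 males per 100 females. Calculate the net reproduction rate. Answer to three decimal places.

Proportion female at birth = 100 / (100 + 105) = 0.48780.
Per-age-group product (5 × ASFR × survival probability):
  15–19: 5 × 99.0/1000 × 0.9643 = 0.47733
  20–24: 5 × 332.7/1000 × 0.9587 = 1.59480
  25–29: 5 × 313.2/1000 × 0.9471 = 1.48316
  30–34: 5 × 85.7/1000 × 0.9306 = 0.39876
  35–39: 5 × 10.2/1000 × 0.9225 = 0.04705
  40–44: 5 × 0.4/1000 × 0.9074 = 0.00181
Sum = 4.00291
NRR = 0.48780 × 4.00291 = 1.95262
An NRR exceeding 1 indicates intrinsic growth under these rates.

1.953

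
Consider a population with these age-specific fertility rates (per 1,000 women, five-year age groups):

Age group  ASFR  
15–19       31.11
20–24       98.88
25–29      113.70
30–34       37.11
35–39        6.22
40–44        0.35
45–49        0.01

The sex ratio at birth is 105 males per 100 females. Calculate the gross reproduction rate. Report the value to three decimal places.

Proportion female at birth = 100 / (100 + 105) = 0.48780.
Sum of ASFRs = 31.11 + 98.88 + 113.70 + 37.11 + 6.22 + 0.35 + 0.01 = 287.38
TFR = 5 × 287.38 / 1000 = 1.4369
GRR = 0.48780 × 1.4369 = 0.70092

0.701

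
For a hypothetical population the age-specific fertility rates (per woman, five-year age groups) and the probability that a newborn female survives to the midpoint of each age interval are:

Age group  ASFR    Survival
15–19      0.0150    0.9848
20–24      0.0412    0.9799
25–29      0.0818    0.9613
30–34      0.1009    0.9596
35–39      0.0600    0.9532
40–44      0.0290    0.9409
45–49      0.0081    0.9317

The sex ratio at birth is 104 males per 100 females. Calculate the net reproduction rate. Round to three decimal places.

0.791

Proportion female at birth = 100 / (100 + 104) = 0.49020.
Weighting each age-specific rate by interval width and survival:
  15–19: 5 × 0.0150 × 0.9848 = 0.07386
  20–24: 5 × 0.0412 × 0.9799 = 0.20186
  25–29: 5 × 0.0818 × 0.9613 = 0.39317
  30–34: 5 × 0.1009 × 0.9596 = 0.48412
  35–39: 5 × 0.0600 × 0.9532 = 0.28596
  40–44: 5 × 0.0290 × 0.9409 = 0.13643
  45–49: 5 × 0.0081 × 0.9317 = 0.03773
Sum = 1.61313
NRR = 0.49020 × 1.61313 = 0.79076
An NRR under 1 implies long-run decline under these rates.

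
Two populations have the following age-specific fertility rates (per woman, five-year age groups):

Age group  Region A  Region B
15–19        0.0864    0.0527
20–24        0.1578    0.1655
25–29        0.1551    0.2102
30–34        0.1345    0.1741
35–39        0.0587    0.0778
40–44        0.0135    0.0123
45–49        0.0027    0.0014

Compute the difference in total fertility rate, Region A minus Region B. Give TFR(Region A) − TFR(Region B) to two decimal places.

-0.43

Region A:
  Sum of ASFRs = 0.0864 + 0.1578 + 0.1551 + 0.1345 + 0.0587 + 0.0135 + 0.0027 = 0.6087
  TFR = 5 × 0.6087 = 3.0435
Region B:
  Sum of ASFRs = 0.0527 + 0.1655 + 0.2102 + 0.1741 + 0.0778 + 0.0123 + 0.0014 = 0.6940
  TFR = 5 × 0.6940 = 3.47
Difference = 3.0435 − 3.47 = -0.4265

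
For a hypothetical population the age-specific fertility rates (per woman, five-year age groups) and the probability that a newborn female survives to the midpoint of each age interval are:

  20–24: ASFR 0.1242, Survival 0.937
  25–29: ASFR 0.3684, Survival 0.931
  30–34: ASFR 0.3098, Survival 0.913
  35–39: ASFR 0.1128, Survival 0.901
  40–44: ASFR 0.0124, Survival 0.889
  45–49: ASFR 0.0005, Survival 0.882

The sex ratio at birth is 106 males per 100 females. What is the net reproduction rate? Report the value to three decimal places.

2.076

Proportion female at birth = 100 / (100 + 106) = 0.48544.
Survival-weighted fertility by age (5·fₓ·Sₓ):
  20–24: 5 × 0.1242 × 0.937 = 0.58188
  25–29: 5 × 0.3684 × 0.931 = 1.71490
  30–34: 5 × 0.3098 × 0.913 = 1.41424
  35–39: 5 × 0.1128 × 0.901 = 0.50816
  40–44: 5 × 0.0124 × 0.889 = 0.05512
  45–49: 5 × 0.0005 × 0.882 = 0.00221
Sum = 4.27651
NRR = 0.48544 × 4.27651 = 2.07599
An NRR exceeding 1 indicates intrinsic growth under these rates.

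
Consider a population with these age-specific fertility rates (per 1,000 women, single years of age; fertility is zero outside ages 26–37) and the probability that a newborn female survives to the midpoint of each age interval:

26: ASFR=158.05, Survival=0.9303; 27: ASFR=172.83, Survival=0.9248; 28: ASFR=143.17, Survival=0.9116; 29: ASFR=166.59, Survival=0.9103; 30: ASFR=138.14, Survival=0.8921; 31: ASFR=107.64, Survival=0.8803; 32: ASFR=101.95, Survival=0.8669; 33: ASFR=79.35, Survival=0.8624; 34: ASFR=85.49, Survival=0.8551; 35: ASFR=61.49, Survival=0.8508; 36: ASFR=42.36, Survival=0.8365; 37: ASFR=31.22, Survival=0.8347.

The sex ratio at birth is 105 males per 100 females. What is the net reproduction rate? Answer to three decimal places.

Proportion female at birth = 100 / (100 + 105) = 0.48780.
Weighting each age-specific rate by interval width and survival:
  26: 1 × 158.05/1000 × 0.9303 = 0.14703
  27: 1 × 172.83/1000 × 0.9248 = 0.15983
  28: 1 × 143.17/1000 × 0.9116 = 0.13051
  29: 1 × 166.59/1000 × 0.9103 = 0.15165
  30: 1 × 138.14/1000 × 0.8921 = 0.12323
  31: 1 × 107.64/1000 × 0.8803 = 0.09476
  32: 1 × 101.95/1000 × 0.8669 = 0.08838
  33: 1 × 79.35/1000 × 0.8624 = 0.06843
  34: 1 × 85.49/1000 × 0.8551 = 0.07310
  35: 1 × 61.49/1000 × 0.8508 = 0.05232
  36: 1 × 42.36/1000 × 0.8365 = 0.03543
  37: 1 × 31.22/1000 × 0.8347 = 0.02606
Sum = 1.15073
NRR = 0.48780 × 1.15073 = 0.56133
An NRR under 1 implies long-run decline under these rates.

0.561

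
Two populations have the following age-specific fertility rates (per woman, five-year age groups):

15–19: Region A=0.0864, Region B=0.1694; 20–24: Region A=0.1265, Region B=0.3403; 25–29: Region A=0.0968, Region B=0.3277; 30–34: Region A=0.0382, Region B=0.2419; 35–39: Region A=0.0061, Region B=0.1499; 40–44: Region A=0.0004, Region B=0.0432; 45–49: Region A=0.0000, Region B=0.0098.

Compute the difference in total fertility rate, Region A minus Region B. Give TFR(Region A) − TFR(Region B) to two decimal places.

-4.64

Region A:
  Sum of ASFRs = 0.0864 + 0.1265 + 0.0968 + 0.0382 + 0.0061 + 0.0004 + 0.0000 = 0.3544
  TFR = 5 × 0.3544 = 1.772
Region B:
  Sum of ASFRs = 0.1694 + 0.3403 + 0.3277 + 0.2419 + 0.1499 + 0.0432 + 0.0098 = 1.2822
  TFR = 5 × 1.2822 = 6.411
Difference = 1.772 − 6.411 = -4.639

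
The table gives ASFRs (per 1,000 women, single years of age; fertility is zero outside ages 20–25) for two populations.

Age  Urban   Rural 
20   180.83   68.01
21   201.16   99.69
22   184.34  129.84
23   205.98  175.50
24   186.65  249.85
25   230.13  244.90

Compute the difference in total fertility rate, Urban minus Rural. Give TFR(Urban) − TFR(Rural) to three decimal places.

Urban:
  Sum of ASFRs = 180.83 + 201.16 + 184.34 + 205.98 + 186.65 + 230.13 = 1189.09
  TFR = 1189.09 / 1000 = 1.18909
Rural:
  Sum of ASFRs = 68.01 + 99.69 + 129.84 + 175.50 + 249.85 + 244.90 = 967.79
  TFR = 967.79 / 1000 = 0.96779
Difference = 1.18909 − 0.96779 = 0.2213

0.221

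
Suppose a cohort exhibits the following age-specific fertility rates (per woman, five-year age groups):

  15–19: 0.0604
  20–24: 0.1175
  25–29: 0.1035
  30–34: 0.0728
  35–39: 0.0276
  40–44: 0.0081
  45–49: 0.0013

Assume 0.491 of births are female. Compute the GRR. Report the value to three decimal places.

Proportion female at birth = 0.491.
Sum of ASFRs = 0.0604 + 0.1175 + 0.1035 + 0.0728 + 0.0276 + 0.0081 + 0.0013 = 0.3912
TFR = 5 × 0.3912 = 1.956
GRR = 0.491 × 1.956 = 0.96040

0.960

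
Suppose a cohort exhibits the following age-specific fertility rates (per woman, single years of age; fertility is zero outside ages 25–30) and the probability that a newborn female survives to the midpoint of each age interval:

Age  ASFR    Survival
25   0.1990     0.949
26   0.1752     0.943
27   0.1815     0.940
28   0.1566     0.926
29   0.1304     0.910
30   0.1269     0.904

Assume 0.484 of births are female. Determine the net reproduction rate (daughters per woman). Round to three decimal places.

0.437

Proportion female at birth = 0.484.
Survival-weighted fertility by age (1·fₓ·Sₓ):
  25: 1 × 0.1990 × 0.949 = 0.18885
  26: 1 × 0.1752 × 0.943 = 0.16521
  27: 1 × 0.1815 × 0.940 = 0.17061
  28: 1 × 0.1566 × 0.926 = 0.14501
  29: 1 × 0.1304 × 0.910 = 0.11866
  30: 1 × 0.1269 × 0.904 = 0.11472
Sum = 0.90306
NRR = 0.484 × 0.90306 = 0.43708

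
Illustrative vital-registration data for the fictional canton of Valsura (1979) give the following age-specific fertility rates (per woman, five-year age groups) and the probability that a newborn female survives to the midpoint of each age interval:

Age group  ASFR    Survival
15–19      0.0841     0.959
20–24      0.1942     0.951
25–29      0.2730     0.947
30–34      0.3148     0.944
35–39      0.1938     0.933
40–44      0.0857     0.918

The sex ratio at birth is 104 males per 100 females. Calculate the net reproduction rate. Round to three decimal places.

Proportion female at birth = 100 / (100 + 104) = 0.49020.
Per-age-group product (5 × ASFR × survival probability):
  15–19: 5 × 0.0841 × 0.959 = 0.40326
  20–24: 5 × 0.1942 × 0.951 = 0.92342
  25–29: 5 × 0.2730 × 0.947 = 1.29266
  30–34: 5 × 0.3148 × 0.944 = 1.48586
  35–39: 5 × 0.1938 × 0.933 = 0.90408
  40–44: 5 × 0.0857 × 0.918 = 0.39336
Sum = 5.40264
NRR = 0.49020 × 5.40264 = 2.64837
With NRR above 1 the population is above replacement fertility.

2.648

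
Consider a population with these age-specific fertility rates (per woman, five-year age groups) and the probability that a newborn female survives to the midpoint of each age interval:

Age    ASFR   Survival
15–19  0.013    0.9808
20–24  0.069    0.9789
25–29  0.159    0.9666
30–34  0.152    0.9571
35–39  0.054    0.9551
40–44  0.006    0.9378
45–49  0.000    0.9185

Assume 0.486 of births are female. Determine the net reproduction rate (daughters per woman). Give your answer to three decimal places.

1.061

Proportion female at birth = 0.486.
Survival-weighted fertility by age (5·fₓ·Sₓ):
  15–19: 5 × 0.013 × 0.9808 = 0.06375
  20–24: 5 × 0.069 × 0.9789 = 0.33772
  25–29: 5 × 0.159 × 0.9666 = 0.76845
  30–34: 5 × 0.152 × 0.9571 = 0.72740
  35–39: 5 × 0.054 × 0.9551 = 0.25788
  40–44: 5 × 0.006 × 0.9378 = 0.02813
  45–49: 5 × 0.000 × 0.9185 = 0.00000
Sum = 2.18333
NRR = 0.486 × 2.18333 = 1.06110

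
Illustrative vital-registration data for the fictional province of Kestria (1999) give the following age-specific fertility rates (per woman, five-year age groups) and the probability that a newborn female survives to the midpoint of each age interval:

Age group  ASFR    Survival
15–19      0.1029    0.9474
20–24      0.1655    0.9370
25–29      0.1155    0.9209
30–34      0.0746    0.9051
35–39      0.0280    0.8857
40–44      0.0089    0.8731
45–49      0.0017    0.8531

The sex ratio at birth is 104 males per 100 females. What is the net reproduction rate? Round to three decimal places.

Proportion female at birth = 100 / (100 + 104) = 0.49020.
Per-age-group product (5 × ASFR × survival probability):
  15–19: 5 × 0.1029 × 0.9474 = 0.48744
  20–24: 5 × 0.1655 × 0.9370 = 0.77537
  25–29: 5 × 0.1155 × 0.9209 = 0.53182
  30–34: 5 × 0.0746 × 0.9051 = 0.33760
  35–39: 5 × 0.0280 × 0.8857 = 0.12400
  40–44: 5 × 0.0089 × 0.8731 = 0.03885
  45–49: 5 × 0.0017 × 0.8531 = 0.00725
Sum = 2.30233
NRR = 0.49020 × 2.30233 = 1.12860
An NRR exceeding 1 indicates intrinsic growth under these rates.

1.129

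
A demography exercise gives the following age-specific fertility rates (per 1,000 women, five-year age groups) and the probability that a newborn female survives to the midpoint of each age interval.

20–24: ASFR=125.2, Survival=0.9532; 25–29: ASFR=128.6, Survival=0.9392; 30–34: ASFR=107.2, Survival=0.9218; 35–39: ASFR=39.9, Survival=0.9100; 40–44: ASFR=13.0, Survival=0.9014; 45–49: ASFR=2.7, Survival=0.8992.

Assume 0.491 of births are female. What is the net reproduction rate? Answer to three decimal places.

Proportion female at birth = 0.491.
Per-age-group product (5 × ASFR × survival probability):
  20–24: 5 × 125.2/1000 × 0.9532 = 0.59670
  25–29: 5 × 128.6/1000 × 0.9392 = 0.60391
  30–34: 5 × 107.2/1000 × 0.9218 = 0.49408
  35–39: 5 × 39.9/1000 × 0.9100 = 0.18155
  40–44: 5 × 13.0/1000 × 0.9014 = 0.05859
  45–49: 5 × 2.7/1000 × 0.8992 = 0.01214
Sum = 1.94697
NRR = 0.491 × 1.94697 = 0.95596
NRR < 1, so the cohort does not fully replace itself.

0.956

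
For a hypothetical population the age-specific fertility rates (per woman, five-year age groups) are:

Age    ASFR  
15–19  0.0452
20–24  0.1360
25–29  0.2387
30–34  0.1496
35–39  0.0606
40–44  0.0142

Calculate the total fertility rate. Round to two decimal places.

Sum of ASFRs = 0.0452 + 0.1360 + 0.2387 + 0.1496 + 0.0606 + 0.0142 = 0.6443
TFR = 5 × 0.6443 = 3.2215

3.22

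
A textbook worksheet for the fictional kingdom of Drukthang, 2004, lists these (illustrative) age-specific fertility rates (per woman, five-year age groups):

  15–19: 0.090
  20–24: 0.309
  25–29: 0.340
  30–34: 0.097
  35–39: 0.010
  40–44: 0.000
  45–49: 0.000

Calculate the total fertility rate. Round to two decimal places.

4.23

Sum of ASFRs = 0.090 + 0.309 + 0.340 + 0.097 + 0.010 + 0.000 + 0.000 = 0.846
TFR = 5 × 0.846 = 4.23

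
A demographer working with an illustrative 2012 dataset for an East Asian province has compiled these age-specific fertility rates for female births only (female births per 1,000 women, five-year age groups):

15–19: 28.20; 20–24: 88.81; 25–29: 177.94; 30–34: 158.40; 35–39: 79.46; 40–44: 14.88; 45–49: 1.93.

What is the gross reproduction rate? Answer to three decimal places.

2.748

Sum of female ASFRs = 28.20 + 88.81 + 177.94 + 158.40 + 79.46 + 14.88 + 1.93 = 549.62
GRR = 5 × 549.62 / 1000 = 2.7481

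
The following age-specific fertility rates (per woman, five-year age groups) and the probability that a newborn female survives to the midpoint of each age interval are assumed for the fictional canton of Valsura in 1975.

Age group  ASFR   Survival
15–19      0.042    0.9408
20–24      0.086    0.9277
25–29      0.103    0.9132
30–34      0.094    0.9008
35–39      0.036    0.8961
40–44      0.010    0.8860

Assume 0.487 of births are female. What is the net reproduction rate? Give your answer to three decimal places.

0.826

Proportion female at birth = 0.487.
Each age group contributes 5 × ASFR × survival:
  15–19: 5 × 0.042 × 0.9408 = 0.19757
  20–24: 5 × 0.086 × 0.9277 = 0.39891
  25–29: 5 × 0.103 × 0.9132 = 0.47030
  30–34: 5 × 0.094 × 0.9008 = 0.42338
  35–39: 5 × 0.036 × 0.8961 = 0.16130
  40–44: 5 × 0.010 × 0.8860 = 0.04430
Sum = 1.69576
NRR = 0.487 × 1.69576 = 0.82584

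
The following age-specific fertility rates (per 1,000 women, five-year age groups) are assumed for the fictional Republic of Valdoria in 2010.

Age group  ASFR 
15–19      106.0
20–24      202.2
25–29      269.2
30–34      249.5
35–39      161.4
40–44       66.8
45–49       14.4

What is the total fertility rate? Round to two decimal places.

5.35

Sum of ASFRs = 106.0 + 202.2 + 269.2 + 249.5 + 161.4 + 66.8 + 14.4 = 1069.5
TFR = 5 × 1069.5 / 1000 = 5.3475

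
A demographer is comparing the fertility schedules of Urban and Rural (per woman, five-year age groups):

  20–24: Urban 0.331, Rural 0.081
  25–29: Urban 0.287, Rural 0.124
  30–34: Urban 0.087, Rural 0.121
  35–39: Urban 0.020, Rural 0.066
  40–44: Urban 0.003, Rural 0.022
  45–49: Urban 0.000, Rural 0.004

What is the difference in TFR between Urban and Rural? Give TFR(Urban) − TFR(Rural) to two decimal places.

1.55

Urban:
  Sum of ASFRs = 0.331 + 0.287 + 0.087 + 0.020 + 0.003 + 0.000 = 0.728
  TFR = 5 × 0.728 = 3.64
Rural:
  Sum of ASFRs = 0.081 + 0.124 + 0.121 + 0.066 + 0.022 + 0.004 = 0.418
  TFR = 5 × 0.418 = 2.09
Difference = 3.64 − 2.09 = 1.55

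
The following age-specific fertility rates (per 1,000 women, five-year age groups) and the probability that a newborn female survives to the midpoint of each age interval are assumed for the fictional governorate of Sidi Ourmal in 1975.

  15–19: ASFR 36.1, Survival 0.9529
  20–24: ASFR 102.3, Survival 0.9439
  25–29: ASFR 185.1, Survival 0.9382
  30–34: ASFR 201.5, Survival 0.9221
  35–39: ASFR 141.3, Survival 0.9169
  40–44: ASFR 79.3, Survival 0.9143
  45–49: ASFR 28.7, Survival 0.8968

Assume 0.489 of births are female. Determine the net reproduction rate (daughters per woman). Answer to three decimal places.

Proportion female at birth = 0.489.
Weighting each age-specific rate by interval width and survival:
  15–19: 5 × 36.1/1000 × 0.9529 = 0.17200
  20–24: 5 × 102.3/1000 × 0.9439 = 0.48280
  25–29: 5 × 185.1/1000 × 0.9382 = 0.86830
  30–34: 5 × 201.5/1000 × 0.9221 = 0.92902
  35–39: 5 × 141.3/1000 × 0.9169 = 0.64779
  40–44: 5 × 79.3/1000 × 0.9143 = 0.36252
  45–49: 5 × 28.7/1000 × 0.8968 = 0.12869
Sum = 3.59112
NRR = 0.489 × 3.59112 = 1.75606

1.756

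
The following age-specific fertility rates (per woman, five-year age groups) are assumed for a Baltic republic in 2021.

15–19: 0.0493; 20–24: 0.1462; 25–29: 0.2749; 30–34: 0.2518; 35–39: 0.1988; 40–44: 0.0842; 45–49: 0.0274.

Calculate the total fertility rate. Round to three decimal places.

Sum of ASFRs = 0.0493 + 0.1462 + 0.2749 + 0.2518 + 0.1988 + 0.0842 + 0.0274 = 1.0326
TFR = 5 × 1.0326 = 5.163

5.163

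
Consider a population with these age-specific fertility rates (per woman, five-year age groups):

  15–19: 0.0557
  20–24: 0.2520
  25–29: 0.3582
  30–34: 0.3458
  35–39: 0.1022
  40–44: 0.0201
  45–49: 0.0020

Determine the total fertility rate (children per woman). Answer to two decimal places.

Sum of ASFRs = 0.0557 + 0.2520 + 0.3582 + 0.3458 + 0.1022 + 0.0201 + 0.0020 = 1.1360
TFR = 5 × 1.1360 = 5.68

5.68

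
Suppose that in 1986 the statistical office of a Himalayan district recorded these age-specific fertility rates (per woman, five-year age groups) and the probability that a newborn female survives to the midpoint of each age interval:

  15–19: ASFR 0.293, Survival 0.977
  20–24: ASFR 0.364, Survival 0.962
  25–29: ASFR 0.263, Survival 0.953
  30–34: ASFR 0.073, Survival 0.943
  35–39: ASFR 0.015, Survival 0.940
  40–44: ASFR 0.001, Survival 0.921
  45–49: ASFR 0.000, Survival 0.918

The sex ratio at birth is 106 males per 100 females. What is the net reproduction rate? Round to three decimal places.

Proportion female at birth = 100 / (100 + 106) = 0.48544.
Each age group contributes 5 × ASFR × survival:
  15–19: 5 × 0.293 × 0.977 = 1.43131
  20–24: 5 × 0.364 × 0.962 = 1.75084
  25–29: 5 × 0.263 × 0.953 = 1.25320
  30–34: 5 × 0.073 × 0.943 = 0.34420
  35–39: 5 × 0.015 × 0.940 = 0.07050
  40–44: 5 × 0.001 × 0.921 = 0.00461
  45–49: 5 × 0.000 × 0.918 = 0.00000
Sum = 4.85466
NRR = 0.48544 × 4.85466 = 2.35665

2.357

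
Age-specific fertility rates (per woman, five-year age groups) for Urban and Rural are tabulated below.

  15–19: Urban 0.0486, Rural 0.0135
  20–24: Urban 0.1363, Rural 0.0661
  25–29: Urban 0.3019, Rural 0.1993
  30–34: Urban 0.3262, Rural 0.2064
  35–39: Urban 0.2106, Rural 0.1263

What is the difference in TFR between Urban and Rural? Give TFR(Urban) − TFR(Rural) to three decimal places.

2.060

Urban:
  Sum of ASFRs = 0.0486 + 0.1363 + 0.3019 + 0.3262 + 0.2106 = 1.0236
  TFR = 5 × 1.0236 = 5.118
Rural:
  Sum of ASFRs = 0.0135 + 0.0661 + 0.1993 + 0.2064 + 0.1263 = 0.6116
  TFR = 5 × 0.6116 = 3.058
Difference = 5.118 − 3.058 = 2.06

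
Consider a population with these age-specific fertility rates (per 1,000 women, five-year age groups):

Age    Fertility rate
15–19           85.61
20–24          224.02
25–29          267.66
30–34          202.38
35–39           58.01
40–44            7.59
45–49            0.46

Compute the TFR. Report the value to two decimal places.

Sum of ASFRs = 85.61 + 224.02 + 267.66 + 202.38 + 58.01 + 7.59 + 0.46 = 845.73
TFR = 5 × 845.73 / 1000 = 4.22865

4.23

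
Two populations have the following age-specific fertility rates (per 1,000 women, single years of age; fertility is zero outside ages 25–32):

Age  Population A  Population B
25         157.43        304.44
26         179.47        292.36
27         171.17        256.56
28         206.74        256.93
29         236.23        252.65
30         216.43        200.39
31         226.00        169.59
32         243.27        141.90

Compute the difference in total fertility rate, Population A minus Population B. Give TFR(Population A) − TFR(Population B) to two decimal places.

-0.24

Population A:
  Sum of ASFRs = 157.43 + 179.47 + 171.17 + 206.74 + 236.23 + 216.43 + 226.00 + 243.27 = 1636.74
  TFR = 1636.74 / 1000 = 1.63674
Population B:
  Sum of ASFRs = 304.44 + 292.36 + 256.56 + 256.93 + 252.65 + 200.39 + 169.59 + 141.90 = 1874.82
  TFR = 1874.82 / 1000 = 1.87482
Difference = 1.63674 − 1.87482 = -0.23808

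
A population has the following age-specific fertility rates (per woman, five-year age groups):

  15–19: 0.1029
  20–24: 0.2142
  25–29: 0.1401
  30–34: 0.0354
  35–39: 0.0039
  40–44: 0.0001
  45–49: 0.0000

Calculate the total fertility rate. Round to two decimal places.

2.48

Sum of ASFRs = 0.1029 + 0.2142 + 0.1401 + 0.0354 + 0.0039 + 0.0001 + 0.0000 = 0.4966
TFR = 5 × 0.4966 = 2.483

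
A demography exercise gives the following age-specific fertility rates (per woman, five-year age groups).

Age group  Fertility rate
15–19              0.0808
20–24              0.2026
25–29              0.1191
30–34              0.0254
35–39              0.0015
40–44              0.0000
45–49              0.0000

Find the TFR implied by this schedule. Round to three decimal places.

Sum of ASFRs = 0.0808 + 0.2026 + 0.1191 + 0.0254 + 0.0015 + 0.0000 + 0.0000 = 0.4294
TFR = 5 × 0.4294 = 2.147

2.147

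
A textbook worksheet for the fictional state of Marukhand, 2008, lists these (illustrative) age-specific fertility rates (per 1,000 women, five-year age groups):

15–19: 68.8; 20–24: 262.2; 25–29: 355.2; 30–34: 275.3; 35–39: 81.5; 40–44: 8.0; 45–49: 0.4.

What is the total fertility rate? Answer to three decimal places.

Sum of ASFRs = 68.8 + 262.2 + 355.2 + 275.3 + 81.5 + 8.0 + 0.4 = 1051.4
TFR = 5 × 1051.4 / 1000 = 5.257

5.257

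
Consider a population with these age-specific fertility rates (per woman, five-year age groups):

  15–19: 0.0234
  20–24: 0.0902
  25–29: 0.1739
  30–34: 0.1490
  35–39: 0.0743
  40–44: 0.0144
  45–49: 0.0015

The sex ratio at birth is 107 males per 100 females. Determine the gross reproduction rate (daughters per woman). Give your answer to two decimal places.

1.27

Proportion female at birth = 100 / (100 + 107) = 0.48309.
Sum of ASFRs = 0.0234 + 0.0902 + 0.1739 + 0.1490 + 0.0743 + 0.0144 + 0.0015 = 0.5267
TFR = 5 × 0.5267 = 2.6335
GRR = 0.48309 × 2.6335 = 1.27222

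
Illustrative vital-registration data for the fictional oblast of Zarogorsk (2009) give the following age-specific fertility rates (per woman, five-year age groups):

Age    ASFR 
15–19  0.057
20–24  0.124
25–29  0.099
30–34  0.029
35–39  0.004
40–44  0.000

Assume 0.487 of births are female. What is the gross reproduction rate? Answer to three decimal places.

Proportion female at birth = 0.487.
Sum of ASFRs = 0.057 + 0.124 + 0.099 + 0.029 + 0.004 + 0.000 = 0.313
TFR = 5 × 0.313 = 1.565
GRR = 0.487 × 1.565 = 0.76216

0.762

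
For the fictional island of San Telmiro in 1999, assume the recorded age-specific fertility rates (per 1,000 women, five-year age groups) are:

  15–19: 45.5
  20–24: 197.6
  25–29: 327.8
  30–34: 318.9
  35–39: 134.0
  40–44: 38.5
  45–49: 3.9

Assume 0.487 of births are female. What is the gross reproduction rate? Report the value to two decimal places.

Proportion female at birth = 0.487.
Sum of ASFRs = 45.5 + 197.6 + 327.8 + 318.9 + 134.0 + 38.5 + 3.9 = 1066.2
TFR = 5 × 1066.2 / 1000 = 5.331
GRR = 0.487 × 5.331 = 2.59620

2.60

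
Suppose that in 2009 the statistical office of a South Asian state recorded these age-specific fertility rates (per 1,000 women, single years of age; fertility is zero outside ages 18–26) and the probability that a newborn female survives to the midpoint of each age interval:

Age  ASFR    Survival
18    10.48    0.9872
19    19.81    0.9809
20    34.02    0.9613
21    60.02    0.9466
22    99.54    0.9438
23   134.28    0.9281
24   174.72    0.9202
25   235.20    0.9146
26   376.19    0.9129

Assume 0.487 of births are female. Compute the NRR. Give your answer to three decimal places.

Proportion female at birth = 0.487.
Survival-weighted fertility by age (1·fₓ·Sₓ):
  18: 1 × 10.48/1000 × 0.9872 = 0.01035
  19: 1 × 19.81/1000 × 0.9809 = 0.01943
  20: 1 × 34.02/1000 × 0.9613 = 0.03270
  21: 1 × 60.02/1000 × 0.9466 = 0.05681
  22: 1 × 99.54/1000 × 0.9438 = 0.09395
  23: 1 × 134.28/1000 × 0.9281 = 0.12463
  24: 1 × 174.72/1000 × 0.9202 = 0.16078
  25: 1 × 235.20/1000 × 0.9146 = 0.21511
  26: 1 × 376.19/1000 × 0.9129 = 0.34342
Sum = 1.05718
NRR = 0.487 × 1.05718 = 0.51485
With NRR below 1 the population is below replacement fertility.

0.515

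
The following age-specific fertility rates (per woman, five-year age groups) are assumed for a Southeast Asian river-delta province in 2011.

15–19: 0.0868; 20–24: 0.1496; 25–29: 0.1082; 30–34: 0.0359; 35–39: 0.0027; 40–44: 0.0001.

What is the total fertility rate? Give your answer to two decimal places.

Sum of ASFRs = 0.0868 + 0.1496 + 0.1082 + 0.0359 + 0.0027 + 0.0001 = 0.3833
TFR = 5 × 0.3833 = 1.9165

1.92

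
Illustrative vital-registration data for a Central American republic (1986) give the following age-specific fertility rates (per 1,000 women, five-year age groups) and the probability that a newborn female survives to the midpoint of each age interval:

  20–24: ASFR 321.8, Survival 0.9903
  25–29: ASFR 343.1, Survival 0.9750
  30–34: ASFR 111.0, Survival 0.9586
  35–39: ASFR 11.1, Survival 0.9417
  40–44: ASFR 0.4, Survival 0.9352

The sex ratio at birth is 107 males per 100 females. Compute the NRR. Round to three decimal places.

1.861

Proportion female at birth = 100 / (100 + 107) = 0.48309.
Per-age-group product (5 × ASFR × survival probability):
  20–24: 5 × 321.8/1000 × 0.9903 = 1.59339
  25–29: 5 × 343.1/1000 × 0.9750 = 1.67261
  30–34: 5 × 111.0/1000 × 0.9586 = 0.53202
  35–39: 5 × 11.1/1000 × 0.9417 = 0.05226
  40–44: 5 × 0.4/1000 × 0.9352 = 0.00187
Sum = 3.85215
NRR = 0.48309 × 3.85215 = 1.86094
With NRR above 1 the population is above replacement fertility.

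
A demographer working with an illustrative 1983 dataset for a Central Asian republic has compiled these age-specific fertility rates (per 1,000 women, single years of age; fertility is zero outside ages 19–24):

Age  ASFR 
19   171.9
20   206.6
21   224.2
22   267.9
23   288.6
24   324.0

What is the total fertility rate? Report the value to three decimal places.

1.483

Sum of ASFRs = 171.9 + 206.6 + 224.2 + 267.9 + 288.6 + 324.0 = 1483.2
TFR = 1483.2 / 1000 = 1.4832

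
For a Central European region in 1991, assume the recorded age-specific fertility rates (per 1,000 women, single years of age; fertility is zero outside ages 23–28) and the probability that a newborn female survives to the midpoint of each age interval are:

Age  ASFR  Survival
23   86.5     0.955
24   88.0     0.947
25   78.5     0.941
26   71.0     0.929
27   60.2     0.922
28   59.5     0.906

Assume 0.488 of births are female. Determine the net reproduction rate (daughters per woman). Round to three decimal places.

Proportion female at birth = 0.488.
Per-age-group product (1 × ASFR × survival probability):
  23: 1 × 86.5/1000 × 0.955 = 0.08261
  24: 1 × 88.0/1000 × 0.947 = 0.08334
  25: 1 × 78.5/1000 × 0.941 = 0.07387
  26: 1 × 71.0/1000 × 0.929 = 0.06596
  27: 1 × 60.2/1000 × 0.922 = 0.05550
  28: 1 × 59.5/1000 × 0.906 = 0.05391
Sum = 0.41519
NRR = 0.488 × 0.41519 = 0.20261
NRR < 1, so the cohort does not fully replace itself.

0.203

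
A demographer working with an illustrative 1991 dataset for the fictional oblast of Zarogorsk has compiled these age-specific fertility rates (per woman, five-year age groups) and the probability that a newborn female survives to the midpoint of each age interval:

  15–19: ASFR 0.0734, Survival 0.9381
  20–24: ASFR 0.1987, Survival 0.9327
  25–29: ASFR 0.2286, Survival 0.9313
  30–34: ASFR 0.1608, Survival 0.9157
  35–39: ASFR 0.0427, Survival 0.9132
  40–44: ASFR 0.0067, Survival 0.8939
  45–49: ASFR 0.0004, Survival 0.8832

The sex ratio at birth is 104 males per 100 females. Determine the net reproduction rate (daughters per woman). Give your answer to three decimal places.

Proportion female at birth = 100 / (100 + 104) = 0.49020.
Survival-weighted fertility by age (5·fₓ·Sₓ):
  15–19: 5 × 0.0734 × 0.9381 = 0.34428
  20–24: 5 × 0.1987 × 0.9327 = 0.92664
  25–29: 5 × 0.2286 × 0.9313 = 1.06448
  30–34: 5 × 0.1608 × 0.9157 = 0.73622
  35–39: 5 × 0.0427 × 0.9132 = 0.19497
  40–44: 5 × 0.0067 × 0.8939 = 0.02995
  45–49: 5 × 0.0004 × 0.8832 = 0.00177
Sum = 3.29831
NRR = 0.49020 × 3.29831 = 1.61683

1.617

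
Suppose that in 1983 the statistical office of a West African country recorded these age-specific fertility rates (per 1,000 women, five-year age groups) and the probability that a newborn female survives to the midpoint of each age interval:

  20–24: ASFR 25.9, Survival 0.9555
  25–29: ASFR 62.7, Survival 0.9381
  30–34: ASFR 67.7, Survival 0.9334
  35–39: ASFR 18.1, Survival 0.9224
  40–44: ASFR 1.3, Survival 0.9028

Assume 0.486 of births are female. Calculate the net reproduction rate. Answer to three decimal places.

0.400

Proportion female at birth = 0.486.
Weighting each age-specific rate by interval width and survival:
  20–24: 5 × 25.9/1000 × 0.9555 = 0.12374
  25–29: 5 × 62.7/1000 × 0.9381 = 0.29409
  30–34: 5 × 67.7/1000 × 0.9334 = 0.31596
  35–39: 5 × 18.1/1000 × 0.9224 = 0.08348
  40–44: 5 × 1.3/1000 × 0.9028 = 0.00587
Sum = 0.82314
NRR = 0.486 × 0.82314 = 0.40005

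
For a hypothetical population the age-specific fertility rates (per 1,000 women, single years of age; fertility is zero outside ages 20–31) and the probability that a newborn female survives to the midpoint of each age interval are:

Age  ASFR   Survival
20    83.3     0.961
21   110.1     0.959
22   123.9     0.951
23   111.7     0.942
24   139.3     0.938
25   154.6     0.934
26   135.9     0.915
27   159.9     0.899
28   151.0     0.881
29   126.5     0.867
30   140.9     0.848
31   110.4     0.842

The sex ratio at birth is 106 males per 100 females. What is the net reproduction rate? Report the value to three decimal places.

Proportion female at birth = 100 / (100 + 106) = 0.48544.
Weighting each age-specific rate by interval width and survival:
  20: 1 × 83.3/1000 × 0.961 = 0.08005
  21: 1 × 110.1/1000 × 0.959 = 0.10559
  22: 1 × 123.9/1000 × 0.951 = 0.11783
  23: 1 × 111.7/1000 × 0.942 = 0.10522
  24: 1 × 139.3/1000 × 0.938 = 0.13066
  25: 1 × 154.6/1000 × 0.934 = 0.14440
  26: 1 × 135.9/1000 × 0.915 = 0.12435
  27: 1 × 159.9/1000 × 0.899 = 0.14375
  28: 1 × 151.0/1000 × 0.881 = 0.13303
  29: 1 × 126.5/1000 × 0.867 = 0.10968
  30: 1 × 140.9/1000 × 0.848 = 0.11948
  31: 1 × 110.4/1000 × 0.842 = 0.09296
Sum = 1.40700
NRR = 0.48544 × 1.40700 = 0.68301
An NRR under 1 implies long-run decline under these rates.

0.683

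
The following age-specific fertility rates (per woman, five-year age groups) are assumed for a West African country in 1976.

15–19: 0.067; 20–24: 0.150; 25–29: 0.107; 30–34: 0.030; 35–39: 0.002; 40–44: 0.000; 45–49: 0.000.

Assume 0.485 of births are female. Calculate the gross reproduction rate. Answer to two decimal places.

Proportion female at birth = 0.485.
Sum of ASFRs = 0.067 + 0.150 + 0.107 + 0.030 + 0.002 + 0.000 + 0.000 = 0.356
TFR = 5 × 0.356 = 1.78
GRR = 0.485 × 1.78 = 0.86330

0.86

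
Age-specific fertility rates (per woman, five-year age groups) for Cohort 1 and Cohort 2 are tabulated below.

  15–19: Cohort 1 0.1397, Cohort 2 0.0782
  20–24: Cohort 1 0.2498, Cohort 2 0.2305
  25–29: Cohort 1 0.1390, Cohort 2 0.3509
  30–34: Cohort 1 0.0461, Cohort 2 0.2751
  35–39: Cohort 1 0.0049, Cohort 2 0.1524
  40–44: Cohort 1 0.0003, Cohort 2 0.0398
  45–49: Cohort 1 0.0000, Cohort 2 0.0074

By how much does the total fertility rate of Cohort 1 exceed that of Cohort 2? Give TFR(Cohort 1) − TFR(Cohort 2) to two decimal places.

-2.77

Cohort 1:
  Sum of ASFRs = 0.1397 + 0.2498 + 0.1390 + 0.0461 + 0.0049 + 0.0003 + 0.0000 = 0.5798
  TFR = 5 × 0.5798 = 2.899
Cohort 2:
  Sum of ASFRs = 0.0782 + 0.2305 + 0.3509 + 0.2751 + 0.1524 + 0.0398 + 0.0074 = 1.1343
  TFR = 5 × 1.1343 = 5.6715
Difference = 2.899 − 5.6715 = -2.7725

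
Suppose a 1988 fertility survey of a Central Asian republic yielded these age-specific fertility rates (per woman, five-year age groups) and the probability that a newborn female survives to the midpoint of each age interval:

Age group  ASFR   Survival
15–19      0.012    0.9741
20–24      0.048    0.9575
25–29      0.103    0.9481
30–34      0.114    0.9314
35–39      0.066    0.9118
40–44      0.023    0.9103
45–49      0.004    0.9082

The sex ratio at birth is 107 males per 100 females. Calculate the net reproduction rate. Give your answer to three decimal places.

0.836

Proportion female at birth = 100 / (100 + 107) = 0.48309.
Survival-weighted fertility by age (5·fₓ·Sₓ):
  15–19: 5 × 0.012 × 0.9741 = 0.05845
  20–24: 5 × 0.048 × 0.9575 = 0.22980
  25–29: 5 × 0.103 × 0.9481 = 0.48827
  30–34: 5 × 0.114 × 0.9314 = 0.53090
  35–39: 5 × 0.066 × 0.9118 = 0.30089
  40–44: 5 × 0.023 × 0.9103 = 0.10468
  45–49: 5 × 0.004 × 0.9082 = 0.01816
Sum = 1.73115
NRR = 0.48309 × 1.73115 = 0.83630
With NRR below 1 the population is below replacement fertility.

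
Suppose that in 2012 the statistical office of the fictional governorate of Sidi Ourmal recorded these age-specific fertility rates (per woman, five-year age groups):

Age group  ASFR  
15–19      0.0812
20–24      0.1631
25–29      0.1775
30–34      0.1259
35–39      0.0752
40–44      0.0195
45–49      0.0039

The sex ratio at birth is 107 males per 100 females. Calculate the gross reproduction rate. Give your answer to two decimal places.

1.56

Proportion female at birth = 100 / (100 + 107) = 0.48309.
Sum of ASFRs = 0.0812 + 0.1631 + 0.1775 + 0.1259 + 0.0752 + 0.0195 + 0.0039 = 0.6463
TFR = 5 × 0.6463 = 3.2315
GRR = 0.48309 × 3.2315 = 1.56111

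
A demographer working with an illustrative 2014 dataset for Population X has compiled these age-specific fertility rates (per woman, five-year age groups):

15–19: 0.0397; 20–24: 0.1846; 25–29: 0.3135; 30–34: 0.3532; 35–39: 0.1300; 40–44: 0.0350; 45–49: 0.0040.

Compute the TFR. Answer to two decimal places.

5.30

Sum of ASFRs = 0.0397 + 0.1846 + 0.3135 + 0.3532 + 0.1300 + 0.0350 + 0.0040 = 1.0600
TFR = 5 × 1.0600 = 5.3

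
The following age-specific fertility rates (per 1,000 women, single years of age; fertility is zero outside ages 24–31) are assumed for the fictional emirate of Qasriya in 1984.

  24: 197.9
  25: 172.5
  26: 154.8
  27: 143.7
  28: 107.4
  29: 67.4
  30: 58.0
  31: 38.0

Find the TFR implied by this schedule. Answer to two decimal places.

0.94

Sum of ASFRs = 197.9 + 172.5 + 154.8 + 143.7 + 107.4 + 67.4 + 58.0 + 38.0 = 939.7
TFR = 939.7 / 1000 = 0.9397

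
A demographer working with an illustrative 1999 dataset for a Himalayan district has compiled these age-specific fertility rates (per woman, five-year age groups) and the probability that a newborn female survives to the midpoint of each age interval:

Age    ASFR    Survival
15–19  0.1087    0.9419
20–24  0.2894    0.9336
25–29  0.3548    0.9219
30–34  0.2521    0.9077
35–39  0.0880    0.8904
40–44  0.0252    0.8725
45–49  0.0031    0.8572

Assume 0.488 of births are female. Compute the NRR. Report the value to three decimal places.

2.517

Proportion female at birth = 0.488.
Weighting each age-specific rate by interval width and survival:
  15–19: 5 × 0.1087 × 0.9419 = 0.51192
  20–24: 5 × 0.2894 × 0.9336 = 1.35092
  25–29: 5 × 0.3548 × 0.9219 = 1.63545
  30–34: 5 × 0.2521 × 0.9077 = 1.14416
  35–39: 5 × 0.0880 × 0.8904 = 0.39178
  40–44: 5 × 0.0252 × 0.8725 = 0.10994
  45–49: 5 × 0.0031 × 0.8572 = 0.01329
Sum = 5.15746
NRR = 0.488 × 5.15746 = 2.51684
With NRR above 1 the population is above replacement fertility.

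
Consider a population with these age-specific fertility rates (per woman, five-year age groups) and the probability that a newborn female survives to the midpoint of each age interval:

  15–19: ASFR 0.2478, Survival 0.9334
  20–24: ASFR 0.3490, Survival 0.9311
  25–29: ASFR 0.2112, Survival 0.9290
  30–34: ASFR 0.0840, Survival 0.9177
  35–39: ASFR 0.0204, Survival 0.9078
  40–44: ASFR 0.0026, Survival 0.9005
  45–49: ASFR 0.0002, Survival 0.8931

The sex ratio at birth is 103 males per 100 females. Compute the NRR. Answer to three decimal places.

2.095

Proportion female at birth = 100 / (100 + 103) = 0.49261.
Survival-weighted fertility by age (5·fₓ·Sₓ):
  15–19: 5 × 0.2478 × 0.9334 = 1.15648
  20–24: 5 × 0.3490 × 0.9311 = 1.62477
  25–29: 5 × 0.2112 × 0.9290 = 0.98102
  30–34: 5 × 0.0840 × 0.9177 = 0.38543
  35–39: 5 × 0.0204 × 0.9078 = 0.09260
  40–44: 5 × 0.0026 × 0.9005 = 0.01171
  45–49: 5 × 0.0002 × 0.8931 = 0.00089
Sum = 4.25290
NRR = 0.49261 × 4.25290 = 2.09502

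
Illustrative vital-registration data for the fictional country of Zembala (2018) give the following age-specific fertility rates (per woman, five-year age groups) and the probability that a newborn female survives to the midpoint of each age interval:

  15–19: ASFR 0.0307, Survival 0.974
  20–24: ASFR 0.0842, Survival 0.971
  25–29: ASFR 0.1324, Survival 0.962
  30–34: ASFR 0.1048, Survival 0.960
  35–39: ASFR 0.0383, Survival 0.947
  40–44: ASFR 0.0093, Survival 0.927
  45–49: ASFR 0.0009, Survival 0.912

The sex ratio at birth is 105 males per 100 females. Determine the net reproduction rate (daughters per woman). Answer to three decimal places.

Proportion female at birth = 100 / (100 + 105) = 0.48780.
Each age group contributes 5 × ASFR × survival:
  15–19: 5 × 0.0307 × 0.974 = 0.14951
  20–24: 5 × 0.0842 × 0.971 = 0.40879
  25–29: 5 × 0.1324 × 0.962 = 0.63684
  30–34: 5 × 0.1048 × 0.960 = 0.50304
  35–39: 5 × 0.0383 × 0.947 = 0.18135
  40–44: 5 × 0.0093 × 0.927 = 0.04311
  45–49: 5 × 0.0009 × 0.912 = 0.00410
Sum = 1.92674
NRR = 0.48780 × 1.92674 = 0.93986

0.940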